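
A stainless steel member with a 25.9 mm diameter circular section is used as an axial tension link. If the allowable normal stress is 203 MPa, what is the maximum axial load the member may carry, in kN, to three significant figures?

107 kN

A = 526.9 mm².
P_max = σ_allow · A = 203 · 526.9 = 107000 N = 107 kN.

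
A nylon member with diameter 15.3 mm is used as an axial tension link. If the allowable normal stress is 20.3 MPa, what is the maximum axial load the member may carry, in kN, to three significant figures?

3.73 kN

A = 183.9 mm².
P_max = σ_allow · A = 20.3 · 183.9 = 3732 N = 3.732 kN.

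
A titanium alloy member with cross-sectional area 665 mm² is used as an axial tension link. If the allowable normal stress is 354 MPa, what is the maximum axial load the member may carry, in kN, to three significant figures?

P_max = σ_allow · A = 354 · 665 = 235400 N = 235.4 kN.

235 kN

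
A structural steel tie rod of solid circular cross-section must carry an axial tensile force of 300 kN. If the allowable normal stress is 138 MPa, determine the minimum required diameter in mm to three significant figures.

Required area A ≥ P/σ_allow = 300000/138 = 2174 mm².
For a solid circular section, d ≥ √(4A/π) = 52.61 mm.

52.6 mm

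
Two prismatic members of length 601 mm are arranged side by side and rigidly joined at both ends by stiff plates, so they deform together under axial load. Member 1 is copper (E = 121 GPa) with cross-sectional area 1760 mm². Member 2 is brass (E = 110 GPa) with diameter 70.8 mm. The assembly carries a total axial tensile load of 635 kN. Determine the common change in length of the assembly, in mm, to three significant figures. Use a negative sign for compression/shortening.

0.591 mm

A_2 = 3937 mm².
Equal strain + equilibrium ⇒ each member carries load in proportion to AE: A₁E₁ = 213000000 N, A₂E₂ = 433100000 N, ΣAE = 646000000 N.
δ = PL/ΣAE = 635000·601/646000000 = 0.5907 mm.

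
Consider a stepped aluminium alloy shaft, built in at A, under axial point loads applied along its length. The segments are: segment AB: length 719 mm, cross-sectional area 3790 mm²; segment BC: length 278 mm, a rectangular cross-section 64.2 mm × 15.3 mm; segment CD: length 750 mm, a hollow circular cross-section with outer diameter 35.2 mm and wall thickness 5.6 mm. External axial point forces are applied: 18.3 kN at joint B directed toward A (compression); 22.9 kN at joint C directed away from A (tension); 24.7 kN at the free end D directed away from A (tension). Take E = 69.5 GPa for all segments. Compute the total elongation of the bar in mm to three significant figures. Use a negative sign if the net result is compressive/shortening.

0.786 mm

Internal axial forces (sectioning from the free end, tension +): N_CD = 24.7 kN, N_BC = 47.6 kN, N_AB = 29.3 kN.
A_BC = 982.3 mm².
A_CD = 520.8 mm².
δ_AB = 29300·719/(3790·69500) = 0.07998 mm
δ_BC = 47600·278/(982.3·69500) = 0.1938 mm
δ_CD = 24700·750/(520.8·69500) = 0.5119 mm
δ = Σδ_i = 0.7857 mm.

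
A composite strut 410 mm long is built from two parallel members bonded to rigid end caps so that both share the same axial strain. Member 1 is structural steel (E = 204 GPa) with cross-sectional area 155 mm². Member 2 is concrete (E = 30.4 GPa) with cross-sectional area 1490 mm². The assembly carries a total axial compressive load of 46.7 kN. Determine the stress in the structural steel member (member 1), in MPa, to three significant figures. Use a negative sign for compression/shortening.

Equal strain + equilibrium ⇒ each member carries load in proportion to AE: A₁E₁ = 31620000 N, A₂E₂ = 45300000 N, ΣAE = 76920000 N.
σ₁ = P·E₁/ΣAE = -46700·204000/76920000 = -123.9 MPa.

-124 MPa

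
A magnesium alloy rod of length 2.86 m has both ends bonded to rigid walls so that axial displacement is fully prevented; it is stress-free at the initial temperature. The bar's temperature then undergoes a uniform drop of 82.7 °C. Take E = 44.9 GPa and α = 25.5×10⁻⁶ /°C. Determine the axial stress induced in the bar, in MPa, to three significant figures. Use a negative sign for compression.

Free thermal expansion αLΔT = 25.5e-6 · 2860 · -82.7 = -6.031 mm.
The walls impose strain ε = −(-6.031)/2860 = 2.1089e-03; σ = Eε = 44900 · 2.1089e-03 = 94.69 MPa.

94.7 MPa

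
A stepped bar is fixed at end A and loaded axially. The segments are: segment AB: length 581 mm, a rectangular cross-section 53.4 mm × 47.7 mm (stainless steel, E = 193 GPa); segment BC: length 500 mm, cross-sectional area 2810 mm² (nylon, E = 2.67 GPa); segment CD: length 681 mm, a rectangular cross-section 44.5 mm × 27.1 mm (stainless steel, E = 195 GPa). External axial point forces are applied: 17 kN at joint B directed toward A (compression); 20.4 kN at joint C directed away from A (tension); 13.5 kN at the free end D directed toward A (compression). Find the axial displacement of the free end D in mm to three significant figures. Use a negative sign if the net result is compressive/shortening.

0.409 mm

Internal axial forces (sectioning from the free end, tension +): N_CD = -13.5 kN, N_BC = 6.9 kN, N_AB = -10.1 kN.
A_AB = 2547 mm².
A_CD = 1206 mm².
δ_AB = -10100·581/(2547·193000) = -0.01194 mm
δ_BC = 6900·500/(2810·2670) = 0.4598 mm
δ_CD = -13500·681/(1206·195000) = -0.03909 mm
δ = Σδ_i = 0.4088 mm.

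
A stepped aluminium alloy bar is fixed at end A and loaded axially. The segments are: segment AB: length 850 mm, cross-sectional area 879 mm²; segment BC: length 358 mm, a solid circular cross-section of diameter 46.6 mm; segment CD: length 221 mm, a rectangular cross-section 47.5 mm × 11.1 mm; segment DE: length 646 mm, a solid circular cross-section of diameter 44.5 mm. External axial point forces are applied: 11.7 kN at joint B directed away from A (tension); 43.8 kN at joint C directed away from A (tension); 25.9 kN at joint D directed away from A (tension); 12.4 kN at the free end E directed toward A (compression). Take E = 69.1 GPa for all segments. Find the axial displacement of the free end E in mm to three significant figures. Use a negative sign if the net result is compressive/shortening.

1.15 mm

Internal axial forces (sectioning from the free end, tension +): N_DE = -12.4 kN, N_CD = 13.5 kN, N_BC = 57.3 kN, N_AB = 69 kN.
A_BC = 1706 mm².
A_CD = 527.2 mm².
A_DE = 1555 mm².
δ_AB = 69000·850/(879·69100) = 0.9656 mm
δ_BC = 57300·358/(1706·69100) = 0.1741 mm
δ_CD = 13500·221/(527.2·69100) = 0.08189 mm
δ_DE = -12400·646/(1555·69100) = -0.07454 mm
δ = Σδ_i = 1.147 mm.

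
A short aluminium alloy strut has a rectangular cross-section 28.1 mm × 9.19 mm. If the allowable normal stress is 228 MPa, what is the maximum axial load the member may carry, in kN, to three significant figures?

58.9 kN

A = 258.2 mm².
P_max = σ_allow · A = 228 · 258.2 = 58880 N = 58.88 kN.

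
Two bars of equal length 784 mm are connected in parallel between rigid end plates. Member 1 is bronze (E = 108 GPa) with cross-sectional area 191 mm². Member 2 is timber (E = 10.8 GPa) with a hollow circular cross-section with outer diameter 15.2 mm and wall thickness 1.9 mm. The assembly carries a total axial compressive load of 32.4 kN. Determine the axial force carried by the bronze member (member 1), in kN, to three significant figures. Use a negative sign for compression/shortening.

A_2 = 79.39 mm².
Equal strain + equilibrium ⇒ each member carries load in proportion to AE: A₁E₁ = 20630000 N, A₂E₂ = 857400 N, ΣAE = 21490000 N.
F₁ = P·A₁E₁/ΣAE = -32400·20630000/21490000 = -31110 N.

-31.1 kN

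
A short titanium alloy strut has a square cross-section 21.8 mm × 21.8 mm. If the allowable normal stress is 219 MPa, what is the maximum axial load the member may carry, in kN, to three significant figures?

A = 475.2 mm².
P_max = σ_allow · A = 219 · 475.2 = 104100 N = 104.1 kN.

104 kN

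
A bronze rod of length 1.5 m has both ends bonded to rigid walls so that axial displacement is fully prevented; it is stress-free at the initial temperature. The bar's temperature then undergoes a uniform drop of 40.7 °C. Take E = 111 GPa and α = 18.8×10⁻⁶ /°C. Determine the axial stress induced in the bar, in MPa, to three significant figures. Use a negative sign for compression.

84.9 MPa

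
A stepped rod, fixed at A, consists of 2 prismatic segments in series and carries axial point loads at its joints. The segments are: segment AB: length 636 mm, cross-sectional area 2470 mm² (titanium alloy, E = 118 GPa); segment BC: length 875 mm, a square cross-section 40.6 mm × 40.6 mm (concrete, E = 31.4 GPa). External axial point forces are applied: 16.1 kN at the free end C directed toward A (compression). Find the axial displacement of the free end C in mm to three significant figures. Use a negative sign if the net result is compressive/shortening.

-0.307 mm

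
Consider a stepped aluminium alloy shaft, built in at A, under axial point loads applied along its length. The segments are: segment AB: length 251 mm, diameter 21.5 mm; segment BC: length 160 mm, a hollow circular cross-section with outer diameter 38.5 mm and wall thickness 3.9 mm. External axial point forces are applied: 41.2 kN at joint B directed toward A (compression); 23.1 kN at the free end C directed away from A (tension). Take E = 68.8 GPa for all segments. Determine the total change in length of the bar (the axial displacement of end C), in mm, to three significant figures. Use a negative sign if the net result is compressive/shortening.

-0.0552 mm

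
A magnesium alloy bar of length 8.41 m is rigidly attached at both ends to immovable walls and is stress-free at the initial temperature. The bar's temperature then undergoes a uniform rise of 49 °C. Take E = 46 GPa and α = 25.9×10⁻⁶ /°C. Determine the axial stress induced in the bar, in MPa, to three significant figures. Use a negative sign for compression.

Free thermal expansion αLΔT = 25.9e-6 · 8410 · 49 = 10.67 mm.
The walls impose strain ε = −(10.67)/8410 = -1.2691e-03; σ = Eε = 46000 · -1.2691e-03 = -58.38 MPa.

-58.4 MPa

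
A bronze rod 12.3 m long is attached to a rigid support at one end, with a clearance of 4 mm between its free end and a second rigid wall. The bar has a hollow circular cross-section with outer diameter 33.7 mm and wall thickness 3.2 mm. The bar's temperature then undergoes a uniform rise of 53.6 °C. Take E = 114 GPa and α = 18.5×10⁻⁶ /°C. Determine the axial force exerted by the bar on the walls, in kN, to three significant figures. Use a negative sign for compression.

-23.3 kN

Free thermal expansion αLΔT = 18.5e-6 · 12300 · 53.6 = 12.2 mm.
The walls engage after the gap closes; constrained expansion = 12.2 − 4 = 8.197 mm.
The walls impose strain ε = −(8.197)/12300 = -6.6640e-04; σ = Eε = 114000 · -6.6640e-04 = -75.97 MPa.
Wall reaction R = σ·A = -75.97·306.6 = -23290 N = -23.29 kN.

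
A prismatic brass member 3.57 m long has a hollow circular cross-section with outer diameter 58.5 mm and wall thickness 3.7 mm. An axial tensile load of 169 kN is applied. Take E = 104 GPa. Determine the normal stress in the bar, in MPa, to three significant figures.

265 MPa

A = 637 mm².
σ = N/A = 169000/637 = 265.3 MPa.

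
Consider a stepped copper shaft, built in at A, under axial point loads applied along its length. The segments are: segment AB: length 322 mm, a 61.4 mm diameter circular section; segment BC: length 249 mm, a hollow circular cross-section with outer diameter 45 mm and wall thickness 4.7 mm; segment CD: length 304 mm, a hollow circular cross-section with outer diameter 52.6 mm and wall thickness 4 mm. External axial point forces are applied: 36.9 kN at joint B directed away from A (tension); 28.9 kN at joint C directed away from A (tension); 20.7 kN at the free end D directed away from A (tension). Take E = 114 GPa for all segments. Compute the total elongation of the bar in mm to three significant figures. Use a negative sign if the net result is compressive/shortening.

0.355 mm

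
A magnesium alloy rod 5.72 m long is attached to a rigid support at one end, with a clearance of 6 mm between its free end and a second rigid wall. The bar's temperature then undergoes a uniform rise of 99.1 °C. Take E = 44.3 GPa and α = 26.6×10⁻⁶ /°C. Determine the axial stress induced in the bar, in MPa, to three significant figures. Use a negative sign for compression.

-70.3 MPa

Free thermal expansion αLΔT = 26.6e-6 · 5720 · 99.1 = 15.08 mm.
The walls engage after the gap closes; constrained expansion = 15.08 − 6 = 9.078 mm.
The walls impose strain ε = −(9.078)/5720 = -1.5871e-03; σ = Eε = 44300 · -1.5871e-03 = -70.31 MPa.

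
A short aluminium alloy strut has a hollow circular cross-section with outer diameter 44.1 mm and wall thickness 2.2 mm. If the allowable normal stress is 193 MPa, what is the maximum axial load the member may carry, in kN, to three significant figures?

A = 289.6 mm².
P_max = σ_allow · A = 193 · 289.6 = 55890 N = 55.89 kN.

55.9 kN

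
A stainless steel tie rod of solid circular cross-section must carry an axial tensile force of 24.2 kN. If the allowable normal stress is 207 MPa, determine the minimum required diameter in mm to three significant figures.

12.2 mm

Required area A ≥ P/σ_allow = 24200/207 = 116.9 mm².
For a solid circular section, d ≥ √(4A/π) = 12.2 mm.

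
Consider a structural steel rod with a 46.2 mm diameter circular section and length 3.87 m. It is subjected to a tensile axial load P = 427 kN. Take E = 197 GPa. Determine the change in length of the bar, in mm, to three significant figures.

5.00 mm

A = 1676 mm².
δ_mech = NL/(AE) = 427000·3870/(1676·197000) = 5.004 mm.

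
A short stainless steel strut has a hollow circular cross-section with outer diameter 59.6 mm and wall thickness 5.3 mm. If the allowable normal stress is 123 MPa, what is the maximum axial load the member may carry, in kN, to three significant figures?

A = 904.1 mm².
P_max = σ_allow · A = 123 · 904.1 = 111200 N = 111.2 kN.

111 kN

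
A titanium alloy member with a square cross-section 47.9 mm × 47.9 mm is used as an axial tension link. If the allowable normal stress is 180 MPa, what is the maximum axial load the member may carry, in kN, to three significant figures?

A = 2294 mm².
P_max = σ_allow · A = 180 · 2294 = 413000 N = 413 kN.

413 kN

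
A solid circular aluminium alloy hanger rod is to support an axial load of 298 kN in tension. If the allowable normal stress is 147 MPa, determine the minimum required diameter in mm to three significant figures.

50.8 mm

Required area A ≥ P/σ_allow = 298000/147 = 2027 mm².
For a solid circular section, d ≥ √(4A/π) = 50.8 mm.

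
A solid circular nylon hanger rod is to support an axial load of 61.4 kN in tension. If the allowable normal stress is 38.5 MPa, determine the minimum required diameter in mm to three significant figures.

Required area A ≥ P/σ_allow = 61400/38.5 = 1595 mm².
For a solid circular section, d ≥ √(4A/π) = 45.06 mm.

45.1 mm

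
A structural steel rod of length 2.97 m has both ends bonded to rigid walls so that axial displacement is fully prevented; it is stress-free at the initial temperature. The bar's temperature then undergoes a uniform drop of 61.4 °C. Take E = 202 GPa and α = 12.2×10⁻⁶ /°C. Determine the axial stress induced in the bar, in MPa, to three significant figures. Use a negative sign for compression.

Free thermal expansion αLΔT = 12.2e-6 · 2970 · -61.4 = -2.225 mm.
The walls impose strain ε = −(-2.225)/2970 = 7.4908e-04; σ = Eε = 202000 · 7.4908e-04 = 151.3 MPa.

151 MPa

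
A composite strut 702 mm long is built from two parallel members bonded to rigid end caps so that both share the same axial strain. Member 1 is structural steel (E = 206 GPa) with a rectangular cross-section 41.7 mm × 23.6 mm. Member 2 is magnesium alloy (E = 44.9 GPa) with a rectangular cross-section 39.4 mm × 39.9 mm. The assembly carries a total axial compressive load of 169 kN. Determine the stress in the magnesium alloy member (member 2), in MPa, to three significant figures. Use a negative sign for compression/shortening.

-27.8 MPa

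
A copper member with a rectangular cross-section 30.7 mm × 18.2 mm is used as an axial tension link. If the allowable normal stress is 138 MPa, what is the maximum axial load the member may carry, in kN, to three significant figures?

77.1 kN

A = 558.7 mm².
P_max = σ_allow · A = 138 · 558.7 = 77110 N = 77.11 kN.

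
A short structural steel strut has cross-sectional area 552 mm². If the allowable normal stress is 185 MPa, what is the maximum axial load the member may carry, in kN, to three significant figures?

P_max = σ_allow · A = 185 · 552 = 102100 N = 102.1 kN.

102 kN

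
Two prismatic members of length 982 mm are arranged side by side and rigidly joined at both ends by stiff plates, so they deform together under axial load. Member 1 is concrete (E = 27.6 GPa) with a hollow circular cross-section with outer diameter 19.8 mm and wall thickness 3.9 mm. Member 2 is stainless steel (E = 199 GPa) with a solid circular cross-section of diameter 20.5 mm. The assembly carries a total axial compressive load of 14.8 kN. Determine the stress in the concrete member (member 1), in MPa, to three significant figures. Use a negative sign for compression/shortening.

A_1 = 194.8 mm².
A_2 = 330.1 mm².
Equal strain + equilibrium ⇒ each member carries load in proportion to AE: A₁E₁ = 5377000 N, A₂E₂ = 65680000 N, ΣAE = 71060000 N.
σ₁ = P·E₁/ΣAE = -14800·27600/71060000 = -5.748 MPa.

-5.75 MPa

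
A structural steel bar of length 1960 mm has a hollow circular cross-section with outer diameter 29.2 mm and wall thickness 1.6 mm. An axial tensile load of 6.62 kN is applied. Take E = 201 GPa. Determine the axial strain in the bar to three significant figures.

2.37e-04

A = 138.7 mm².
σ = N/A = 47.72 MPa; ε = σ/E = 47.72/201000 = 2.374e-04.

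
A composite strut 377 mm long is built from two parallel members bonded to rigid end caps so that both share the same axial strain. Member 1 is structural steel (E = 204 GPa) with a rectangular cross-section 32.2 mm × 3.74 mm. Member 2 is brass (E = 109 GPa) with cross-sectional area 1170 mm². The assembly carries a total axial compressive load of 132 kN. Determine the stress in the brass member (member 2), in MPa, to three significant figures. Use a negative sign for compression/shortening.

A_1 = 120.4 mm².
Equal strain + equilibrium ⇒ each member carries load in proportion to AE: A₁E₁ = 24570000 N, A₂E₂ = 127500000 N, ΣAE = 152100000 N.
σ₂ = P·E₂/ΣAE = -132000·109000/152100000 = -94.6 MPa.

-94.6 MPa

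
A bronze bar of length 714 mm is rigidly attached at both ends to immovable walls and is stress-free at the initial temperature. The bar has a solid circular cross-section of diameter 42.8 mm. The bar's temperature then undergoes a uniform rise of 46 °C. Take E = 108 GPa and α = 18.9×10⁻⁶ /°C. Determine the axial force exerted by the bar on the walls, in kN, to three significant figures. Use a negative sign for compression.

Free thermal expansion αLΔT = 18.9e-6 · 714 · 46 = 0.6208 mm.
The walls impose strain ε = −(0.6208)/714 = -8.6940e-04; σ = Eε = 108000 · -8.6940e-04 = -93.9 MPa.
Wall reaction R = σ·A = -93.9·1439 = -135100 N = -135.1 kN.

-135 kN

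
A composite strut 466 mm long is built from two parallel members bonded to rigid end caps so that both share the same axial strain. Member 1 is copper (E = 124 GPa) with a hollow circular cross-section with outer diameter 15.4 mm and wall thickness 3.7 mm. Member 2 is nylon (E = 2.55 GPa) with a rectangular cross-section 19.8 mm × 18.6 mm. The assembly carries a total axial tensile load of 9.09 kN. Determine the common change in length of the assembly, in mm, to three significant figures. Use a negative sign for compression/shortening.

A_1 = 136 mm².
A_2 = 368.3 mm².
Equal strain + equilibrium ⇒ each member carries load in proportion to AE: A₁E₁ = 16860000 N, A₂E₂ = 939100 N, ΣAE = 17800000 N.
δ = PL/ΣAE = 9090·466/17800000 = 0.2379 mm.

0.238 mm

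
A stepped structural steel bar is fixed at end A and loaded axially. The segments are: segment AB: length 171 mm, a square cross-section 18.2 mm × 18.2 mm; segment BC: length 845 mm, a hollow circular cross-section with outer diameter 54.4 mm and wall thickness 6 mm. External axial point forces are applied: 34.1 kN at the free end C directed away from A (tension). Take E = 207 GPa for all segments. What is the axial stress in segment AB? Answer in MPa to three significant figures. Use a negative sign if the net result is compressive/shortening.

103 MPa

Internal axial forces (sectioning from the free end, tension +): N_BC = 34.1 kN, N_AB = 34.1 kN.
A_AB = 331.2 mm².
σ_AB = N_AB/A_AB = 34100/331.2 = 102.9 MPa.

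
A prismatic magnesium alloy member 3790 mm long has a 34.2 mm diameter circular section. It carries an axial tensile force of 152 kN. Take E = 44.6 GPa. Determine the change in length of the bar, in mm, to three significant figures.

14.1 mm

A = 918.6 mm².
δ_mech = NL/(AE) = 152000·3790/(918.6·44600) = 14.06 mm.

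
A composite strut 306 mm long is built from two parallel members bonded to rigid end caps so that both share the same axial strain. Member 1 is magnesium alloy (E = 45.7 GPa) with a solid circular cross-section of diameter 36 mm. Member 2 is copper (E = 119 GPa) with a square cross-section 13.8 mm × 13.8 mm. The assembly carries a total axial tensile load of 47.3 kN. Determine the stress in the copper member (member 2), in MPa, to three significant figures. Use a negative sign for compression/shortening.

81.4 MPa

A_1 = 1018 mm².
A_2 = 190.4 mm².
Equal strain + equilibrium ⇒ each member carries load in proportion to AE: A₁E₁ = 46520000 N, A₂E₂ = 22660000 N, ΣAE = 69180000 N.
σ₂ = P·E₂/ΣAE = 47300·119000/69180000 = 81.36 MPa.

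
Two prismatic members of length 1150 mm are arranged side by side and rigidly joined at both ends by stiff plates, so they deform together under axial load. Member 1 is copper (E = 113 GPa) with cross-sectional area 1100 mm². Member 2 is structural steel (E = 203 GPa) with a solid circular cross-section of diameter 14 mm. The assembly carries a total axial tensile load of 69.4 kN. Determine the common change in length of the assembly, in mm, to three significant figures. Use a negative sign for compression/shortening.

0.513 mm

A_2 = 153.9 mm².
Equal strain + equilibrium ⇒ each member carries load in proportion to AE: A₁E₁ = 124300000 N, A₂E₂ = 31250000 N, ΣAE = 155500000 N.
δ = PL/ΣAE = 69400·1150/155500000 = 0.5131 mm.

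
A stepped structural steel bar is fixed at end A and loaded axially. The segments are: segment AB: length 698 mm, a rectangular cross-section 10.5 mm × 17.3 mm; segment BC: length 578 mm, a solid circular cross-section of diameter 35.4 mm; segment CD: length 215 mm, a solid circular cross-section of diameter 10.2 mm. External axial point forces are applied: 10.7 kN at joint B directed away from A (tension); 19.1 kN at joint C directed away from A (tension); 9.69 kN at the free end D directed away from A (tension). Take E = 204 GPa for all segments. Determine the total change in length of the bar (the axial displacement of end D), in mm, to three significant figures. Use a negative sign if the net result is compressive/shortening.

0.952 mm

Internal axial forces (sectioning from the free end, tension +): N_CD = 9.69 kN, N_BC = 28.79 kN, N_AB = 39.49 kN.
A_AB = 181.7 mm².
A_BC = 984.2 mm².
A_CD = 81.71 mm².
δ_AB = 39490·698/(181.7·204000) = 0.7438 mm
δ_BC = 28790·578/(984.2·204000) = 0.08288 mm
δ_CD = 9690·215/(81.71·204000) = 0.125 mm
δ = Σδ_i = 0.9517 mm.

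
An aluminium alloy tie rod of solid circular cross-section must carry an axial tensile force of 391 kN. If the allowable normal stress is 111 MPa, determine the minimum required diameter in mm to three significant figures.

67.0 mm

Required area A ≥ P/σ_allow = 391000/111 = 3523 mm².
For a solid circular section, d ≥ √(4A/π) = 66.97 mm.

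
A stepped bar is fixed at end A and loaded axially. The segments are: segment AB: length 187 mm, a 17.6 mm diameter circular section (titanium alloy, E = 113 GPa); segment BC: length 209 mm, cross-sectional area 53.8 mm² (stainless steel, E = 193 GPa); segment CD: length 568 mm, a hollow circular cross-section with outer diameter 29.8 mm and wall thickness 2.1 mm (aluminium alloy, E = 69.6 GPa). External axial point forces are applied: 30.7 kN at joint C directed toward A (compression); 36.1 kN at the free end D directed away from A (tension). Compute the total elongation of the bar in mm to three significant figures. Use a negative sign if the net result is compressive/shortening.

Internal axial forces (sectioning from the free end, tension +): N_CD = 36.1 kN, N_BC = 5.4 kN, N_AB = 5.4 kN.
A_AB = 243.3 mm².
A_CD = 182.7 mm².
δ_AB = 5400·187/(243.3·113000) = 0.03673 mm
δ_BC = 5400·209/(53.8·193000) = 0.1087 mm
δ_CD = 36100·568/(182.7·69600) = 1.612 mm
δ = Σδ_i = 1.758 mm.

1.76 mm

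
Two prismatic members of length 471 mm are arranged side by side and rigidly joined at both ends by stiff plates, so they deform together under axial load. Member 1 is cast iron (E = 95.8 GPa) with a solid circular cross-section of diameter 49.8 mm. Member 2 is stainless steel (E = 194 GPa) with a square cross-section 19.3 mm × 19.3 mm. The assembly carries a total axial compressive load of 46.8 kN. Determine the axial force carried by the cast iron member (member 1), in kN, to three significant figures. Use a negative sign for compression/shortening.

A_1 = 1948 mm².
A_2 = 372.5 mm².
Equal strain + equilibrium ⇒ each member carries load in proportion to AE: A₁E₁ = 186600000 N, A₂E₂ = 72260000 N, ΣAE = 258900000 N.
F₁ = P·A₁E₁/ΣAE = -46800·186600000/258900000 = -33740 N.

-33.7 kN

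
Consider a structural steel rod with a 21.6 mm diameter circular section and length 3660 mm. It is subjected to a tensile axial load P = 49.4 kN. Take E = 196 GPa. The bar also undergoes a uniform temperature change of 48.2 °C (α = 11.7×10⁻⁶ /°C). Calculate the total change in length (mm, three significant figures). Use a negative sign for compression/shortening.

4.58 mm

A = 366.4 mm².
δ_mech = NL/(AE) = 49400·3660/(366.4·196000) = 2.517 mm.
δ_thermal = αLΔT = 11.7e-6·3660·48.2 = 2.064 mm.
δ = δ_mech + δ_thermal = 4.581 mm.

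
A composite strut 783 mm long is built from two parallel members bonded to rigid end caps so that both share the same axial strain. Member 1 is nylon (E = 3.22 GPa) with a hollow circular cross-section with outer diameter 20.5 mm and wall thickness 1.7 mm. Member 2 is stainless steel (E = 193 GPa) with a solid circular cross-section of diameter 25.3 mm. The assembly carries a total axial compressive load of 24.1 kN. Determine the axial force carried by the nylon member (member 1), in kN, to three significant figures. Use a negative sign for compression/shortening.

-0.0800 kN

A_1 = 100.4 mm².
A_2 = 502.7 mm².
Equal strain + equilibrium ⇒ each member carries load in proportion to AE: A₁E₁ = 323300 N, A₂E₂ = 97030000 N, ΣAE = 97350000 N.
F₁ = P·A₁E₁/ΣAE = -24100·323300/97350000 = -80.04 N.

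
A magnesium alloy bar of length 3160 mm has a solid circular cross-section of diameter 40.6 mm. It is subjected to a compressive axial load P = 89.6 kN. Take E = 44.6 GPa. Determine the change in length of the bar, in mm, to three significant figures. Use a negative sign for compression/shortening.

-4.90 mm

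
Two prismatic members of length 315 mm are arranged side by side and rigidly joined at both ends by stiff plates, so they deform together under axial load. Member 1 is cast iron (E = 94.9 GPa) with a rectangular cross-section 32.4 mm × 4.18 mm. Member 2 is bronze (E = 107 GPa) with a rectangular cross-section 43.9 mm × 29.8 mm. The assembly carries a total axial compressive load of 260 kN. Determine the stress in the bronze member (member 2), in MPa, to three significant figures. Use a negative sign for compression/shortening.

A_1 = 135.4 mm².
A_2 = 1308 mm².
Equal strain + equilibrium ⇒ each member carries load in proportion to AE: A₁E₁ = 12850000 N, A₂E₂ = 140000000 N, ΣAE = 152800000 N.
σ₂ = P·E₂/ΣAE = -260000·107000/152800000 = -182 MPa.

-182 MPa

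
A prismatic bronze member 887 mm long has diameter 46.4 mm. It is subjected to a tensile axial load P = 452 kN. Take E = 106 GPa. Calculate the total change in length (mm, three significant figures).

2.24 mm

A = 1691 mm².
δ_mech = NL/(AE) = 452000·887/(1691·106000) = 2.237 mm.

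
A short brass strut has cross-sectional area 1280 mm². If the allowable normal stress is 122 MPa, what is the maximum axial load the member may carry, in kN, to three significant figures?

156 kN

P_max = σ_allow · A = 122 · 1280 = 156200 N = 156.2 kN.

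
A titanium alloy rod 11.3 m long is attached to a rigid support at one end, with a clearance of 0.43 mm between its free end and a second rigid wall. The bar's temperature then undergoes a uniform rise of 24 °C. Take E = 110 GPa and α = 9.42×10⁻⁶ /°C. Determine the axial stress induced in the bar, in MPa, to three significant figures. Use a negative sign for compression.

Free thermal expansion αLΔT = 9.42e-6 · 11300 · 24 = 2.555 mm.
The walls engage after the gap closes; constrained expansion = 2.555 − 0.43 = 2.125 mm.
The walls impose strain ε = −(2.125)/11300 = -1.8803e-04; σ = Eε = 110000 · -1.8803e-04 = -20.68 MPa.

-20.7 MPa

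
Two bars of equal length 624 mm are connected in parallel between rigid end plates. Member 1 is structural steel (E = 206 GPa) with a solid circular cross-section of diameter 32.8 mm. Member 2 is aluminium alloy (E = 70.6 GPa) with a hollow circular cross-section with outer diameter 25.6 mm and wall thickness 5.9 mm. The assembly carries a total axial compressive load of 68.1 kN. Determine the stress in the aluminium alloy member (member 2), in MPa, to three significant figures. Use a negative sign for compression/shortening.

-24.1 MPa

A_1 = 845 mm².
A_2 = 365.1 mm².
Equal strain + equilibrium ⇒ each member carries load in proportion to AE: A₁E₁ = 174100000 N, A₂E₂ = 25780000 N, ΣAE = 199800000 N.
σ₂ = P·E₂/ΣAE = -68100·70600/199800000 = -24.06 MPa.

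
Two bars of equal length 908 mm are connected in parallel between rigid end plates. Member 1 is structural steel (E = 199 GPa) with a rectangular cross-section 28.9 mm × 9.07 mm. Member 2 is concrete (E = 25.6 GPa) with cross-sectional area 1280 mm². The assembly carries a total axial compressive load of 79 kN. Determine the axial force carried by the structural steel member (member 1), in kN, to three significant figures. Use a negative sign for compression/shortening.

-48.5 kN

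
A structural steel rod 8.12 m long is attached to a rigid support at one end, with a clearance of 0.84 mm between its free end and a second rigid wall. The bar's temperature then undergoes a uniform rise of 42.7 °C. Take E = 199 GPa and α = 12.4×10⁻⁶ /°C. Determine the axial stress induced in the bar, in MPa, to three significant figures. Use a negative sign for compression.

Free thermal expansion αLΔT = 12.4e-6 · 8120 · 42.7 = 4.299 mm.
The walls engage after the gap closes; constrained expansion = 4.299 − 0.84 = 3.459 mm.
The walls impose strain ε = −(3.459)/8120 = -4.2603e-04; σ = Eε = 199000 · -4.2603e-04 = -84.78 MPa.

-84.8 MPa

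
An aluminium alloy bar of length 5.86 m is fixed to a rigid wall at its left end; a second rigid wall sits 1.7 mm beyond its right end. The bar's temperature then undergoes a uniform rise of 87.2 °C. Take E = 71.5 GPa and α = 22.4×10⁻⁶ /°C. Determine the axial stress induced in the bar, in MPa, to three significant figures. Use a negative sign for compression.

Free thermal expansion αLΔT = 22.4e-6 · 5860 · 87.2 = 11.45 mm.
The walls engage after the gap closes; constrained expansion = 11.45 − 1.7 = 9.746 mm.
The walls impose strain ε = −(9.746)/5860 = -1.6632e-03; σ = Eε = 71500 · -1.6632e-03 = -118.9 MPa.

-119 MPa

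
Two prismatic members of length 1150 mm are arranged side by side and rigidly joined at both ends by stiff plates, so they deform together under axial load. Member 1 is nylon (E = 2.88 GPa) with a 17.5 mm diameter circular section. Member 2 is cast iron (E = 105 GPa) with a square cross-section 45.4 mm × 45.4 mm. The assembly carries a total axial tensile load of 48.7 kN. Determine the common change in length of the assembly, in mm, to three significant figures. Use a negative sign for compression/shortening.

0.258 mm

A_1 = 240.5 mm².
A_2 = 2061 mm².
Equal strain + equilibrium ⇒ each member carries load in proportion to AE: A₁E₁ = 692700 N, A₂E₂ = 216400000 N, ΣAE = 217100000 N.
δ = PL/ΣAE = 48700·1150/217100000 = 0.258 mm.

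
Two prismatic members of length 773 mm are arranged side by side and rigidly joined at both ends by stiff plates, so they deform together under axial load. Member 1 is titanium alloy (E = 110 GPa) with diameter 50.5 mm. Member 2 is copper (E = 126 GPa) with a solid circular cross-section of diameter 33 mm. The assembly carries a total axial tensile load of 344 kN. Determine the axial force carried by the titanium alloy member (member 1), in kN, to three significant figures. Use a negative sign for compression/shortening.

A_1 = 2003 mm².
A_2 = 855.3 mm².
Equal strain + equilibrium ⇒ each member carries load in proportion to AE: A₁E₁ = 220300000 N, A₂E₂ = 107800000 N, ΣAE = 328100000 N.
F₁ = P·A₁E₁/ΣAE = 344000·220300000/328100000 = 231000 N.

231 kN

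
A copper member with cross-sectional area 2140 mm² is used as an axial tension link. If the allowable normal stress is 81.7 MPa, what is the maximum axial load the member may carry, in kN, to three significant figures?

P_max = σ_allow · A = 81.7 · 2140 = 174800 N = 174.8 kN.

175 kN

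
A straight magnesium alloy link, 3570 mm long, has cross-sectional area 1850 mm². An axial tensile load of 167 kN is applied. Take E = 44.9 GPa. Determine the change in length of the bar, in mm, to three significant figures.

7.18 mm

δ_mech = NL/(AE) = 167000·3570/(1850·44900) = 7.177 mm.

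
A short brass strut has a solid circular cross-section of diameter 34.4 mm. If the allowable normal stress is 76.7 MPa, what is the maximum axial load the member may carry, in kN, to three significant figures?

71.3 kN

A = 929.4 mm².
P_max = σ_allow · A = 76.7 · 929.4 = 71290 N = 71.29 kN.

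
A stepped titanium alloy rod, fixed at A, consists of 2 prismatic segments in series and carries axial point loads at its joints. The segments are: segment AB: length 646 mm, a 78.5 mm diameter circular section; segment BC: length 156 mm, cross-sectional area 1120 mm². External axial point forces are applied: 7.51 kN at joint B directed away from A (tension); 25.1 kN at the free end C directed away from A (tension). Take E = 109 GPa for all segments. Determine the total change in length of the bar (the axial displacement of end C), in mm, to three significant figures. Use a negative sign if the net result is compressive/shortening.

Internal axial forces (sectioning from the free end, tension +): N_BC = 25.1 kN, N_AB = 32.61 kN.
A_AB = 4840 mm².
δ_AB = 32610·646/(4840·109000) = 0.03993 mm
δ_BC = 25100·156/(1120·109000) = 0.03207 mm
δ = Σδ_i = 0.07201 mm.

0.0720 mm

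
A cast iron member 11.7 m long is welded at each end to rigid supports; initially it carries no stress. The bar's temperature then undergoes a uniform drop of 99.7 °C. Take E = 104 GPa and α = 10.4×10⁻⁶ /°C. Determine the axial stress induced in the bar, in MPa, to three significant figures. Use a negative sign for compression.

108 MPa

Free thermal expansion αLΔT = 10.4e-6 · 11700 · -99.7 = -12.13 mm.
The walls impose strain ε = −(-12.13)/11700 = 1.0369e-03; σ = Eε = 104000 · 1.0369e-03 = 107.8 MPa.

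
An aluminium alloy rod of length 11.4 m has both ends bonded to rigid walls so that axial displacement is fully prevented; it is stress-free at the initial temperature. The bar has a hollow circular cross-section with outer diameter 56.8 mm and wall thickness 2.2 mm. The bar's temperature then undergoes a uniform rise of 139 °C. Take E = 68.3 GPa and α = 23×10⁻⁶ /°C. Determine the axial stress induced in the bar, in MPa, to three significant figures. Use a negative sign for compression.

-218 MPa

Free thermal expansion αLΔT = 23e-6 · 11400 · 139 = 36.45 mm.
The walls impose strain ε = −(36.45)/11400 = -3.1970e-03; σ = Eε = 68300 · -3.1970e-03 = -218.4 MPa.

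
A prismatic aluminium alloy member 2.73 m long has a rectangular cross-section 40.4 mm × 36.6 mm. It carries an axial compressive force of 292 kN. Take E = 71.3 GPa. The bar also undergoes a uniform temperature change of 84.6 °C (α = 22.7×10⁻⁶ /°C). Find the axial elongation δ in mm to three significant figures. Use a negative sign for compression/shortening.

A = 1479 mm².
δ_mech = NL/(AE) = -292000·2730/(1479·71300) = -7.561 mm.
δ_thermal = αLΔT = 22.7e-6·2730·84.6 = 5.243 mm.
δ = δ_mech + δ_thermal = -2.319 mm.

-2.32 mm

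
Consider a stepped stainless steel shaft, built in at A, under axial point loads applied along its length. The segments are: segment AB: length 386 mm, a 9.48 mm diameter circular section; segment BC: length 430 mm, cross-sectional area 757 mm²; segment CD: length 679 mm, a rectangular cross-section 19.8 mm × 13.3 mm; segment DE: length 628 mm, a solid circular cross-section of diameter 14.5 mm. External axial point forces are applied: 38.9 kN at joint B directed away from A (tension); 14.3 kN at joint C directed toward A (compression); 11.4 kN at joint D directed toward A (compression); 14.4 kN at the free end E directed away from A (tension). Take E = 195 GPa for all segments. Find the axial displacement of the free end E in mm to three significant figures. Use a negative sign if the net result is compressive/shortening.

1.06 mm

Internal axial forces (sectioning from the free end, tension +): N_DE = 14.4 kN, N_CD = 3 kN, N_BC = -11.3 kN, N_AB = 27.6 kN.
A_AB = 70.58 mm².
A_CD = 263.3 mm².
A_DE = 165.1 mm².
δ_AB = 27600·386/(70.58·195000) = 0.774 mm
δ_BC = -11300·430/(757·195000) = -0.03292 mm
δ_CD = 3000·679/(263.3·195000) = 0.03967 mm
δ_DE = 14400·628/(165.1·195000) = 0.2808 mm
δ = Σδ_i = 1.062 mm.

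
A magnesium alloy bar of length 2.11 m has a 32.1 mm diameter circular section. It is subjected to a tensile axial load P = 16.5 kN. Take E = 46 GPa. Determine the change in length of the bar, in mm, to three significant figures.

A = 809.3 mm².
δ_mech = NL/(AE) = 16500·2110/(809.3·46000) = 0.9352 mm.

0.935 mm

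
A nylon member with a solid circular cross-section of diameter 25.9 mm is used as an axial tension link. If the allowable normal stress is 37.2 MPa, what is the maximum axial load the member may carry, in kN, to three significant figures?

A = 526.9 mm².
P_max = σ_allow · A = 37.2 · 526.9 = 19600 N = 19.6 kN.

19.6 kN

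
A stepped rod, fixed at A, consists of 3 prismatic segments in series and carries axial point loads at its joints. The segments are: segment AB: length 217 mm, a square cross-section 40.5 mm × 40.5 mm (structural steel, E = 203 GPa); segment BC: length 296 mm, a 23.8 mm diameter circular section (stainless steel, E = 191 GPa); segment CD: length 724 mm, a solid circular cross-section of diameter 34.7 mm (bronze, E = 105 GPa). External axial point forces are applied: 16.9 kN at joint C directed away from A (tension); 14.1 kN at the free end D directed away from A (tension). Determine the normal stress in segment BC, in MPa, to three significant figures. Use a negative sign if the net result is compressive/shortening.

69.7 MPa

Internal axial forces (sectioning from the free end, tension +): N_CD = 14.1 kN, N_BC = 31 kN, N_AB = 31 kN.
A_BC = 444.9 mm².
σ_BC = N_BC/A_BC = 31000/444.9 = 69.68 MPa.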